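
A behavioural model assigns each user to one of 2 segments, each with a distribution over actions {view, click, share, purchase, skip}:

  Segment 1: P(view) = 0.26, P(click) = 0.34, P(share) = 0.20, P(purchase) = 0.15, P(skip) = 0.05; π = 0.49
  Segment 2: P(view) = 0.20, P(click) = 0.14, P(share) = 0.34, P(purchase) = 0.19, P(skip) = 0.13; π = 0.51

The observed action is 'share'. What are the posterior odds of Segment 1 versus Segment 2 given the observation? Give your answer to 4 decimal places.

0.5652

Only the two components matter; the odds are (π_i f_i(x)) / (π_j f_j(x)).
Categorical probabilities:
  L_1 = 0.2
  L_2 = 0.34
0.098 / 0.1734 ≈ 0.5652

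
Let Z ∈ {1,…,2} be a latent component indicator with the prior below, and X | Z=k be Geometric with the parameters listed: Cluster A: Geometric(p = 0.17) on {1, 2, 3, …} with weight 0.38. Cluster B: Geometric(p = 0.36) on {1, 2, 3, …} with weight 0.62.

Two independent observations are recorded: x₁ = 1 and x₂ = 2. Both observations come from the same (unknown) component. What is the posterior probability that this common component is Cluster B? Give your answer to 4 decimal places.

Posterior ∝ prior × likelihood, so P(k | x) ∝ P(Z=k) f_k(x); normalise over all components.
Since both observations come from the same component, the likelihood for component k is f_k(x₁)·f_k(x₂).
  f_A = [0.17·(1−0.17)^0 = 0.17·1 = 0.17] × [0.1411] = 0.023987
  f_B = [0.36·(1−0.36)^0 = 0.36·1 = 0.36] × [0.2304] = 0.082944
Weight by the priors:
  P(Z=A)·f_A = 0.38 × 0.023987 = 0.00911506
  P(Z=B)·f_B = 0.62 × 0.082944 = 0.0514253
Denominator: 0.00911506 + 0.0514253 = 0.0605403
So the posterior for Cluster B is 0.0514253 / 0.0605403 ≈ 0.8494.

0.8494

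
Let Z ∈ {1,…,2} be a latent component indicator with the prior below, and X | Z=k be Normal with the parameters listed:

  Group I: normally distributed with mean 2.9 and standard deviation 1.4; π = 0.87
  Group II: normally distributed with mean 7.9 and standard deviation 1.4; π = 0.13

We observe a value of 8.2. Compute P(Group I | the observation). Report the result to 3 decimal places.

0.005

The responsibility of component k is w_k f_k(x) divided by Σ_j w_j f_j(x).
Evaluate each component's likelihood at the observed value:
  L_I = 0.000220144
  L_II = 0.278491
Weight by the priors:
  w_I·L_I = 0.87 × 0.000220144 = 0.000191526
  w_II·L_II = 0.13 × 0.278491 = 0.0362038
Sum: 0.000191526 + 0.0362038 = 0.0363953
P(Group I | the observation) = 0.000191526 / 0.0363953 ≈ 0.005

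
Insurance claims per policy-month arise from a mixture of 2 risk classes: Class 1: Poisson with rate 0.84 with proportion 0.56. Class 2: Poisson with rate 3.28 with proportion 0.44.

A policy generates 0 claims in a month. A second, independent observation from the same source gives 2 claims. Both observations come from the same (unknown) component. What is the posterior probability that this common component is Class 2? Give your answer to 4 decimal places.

Posterior ∝ prior × likelihood, so P(k | x) ∝ π_k f_k(x); normalise over all components.
Since both observations come from the same component, the likelihood for component k is f_k(x₁)·f_k(x₂).
  f_1 = [0.431711] × [0.152307] = 0.0657527
  f_2 = [0.0376283] × [0.20241] = 0.00761633
Multiply by the mixture weights:
  π_1·f_1 = 0.56 × 0.0657527 = 0.0368215
  π_2·f_2 = 0.44 × 0.00761633 = 0.00335119
Evidence: 0.0368215 + 0.00335119 = 0.0401727
So the posterior for Class 2 is 0.00335119 / 0.0401727 ≈ 0.0834.

0.0834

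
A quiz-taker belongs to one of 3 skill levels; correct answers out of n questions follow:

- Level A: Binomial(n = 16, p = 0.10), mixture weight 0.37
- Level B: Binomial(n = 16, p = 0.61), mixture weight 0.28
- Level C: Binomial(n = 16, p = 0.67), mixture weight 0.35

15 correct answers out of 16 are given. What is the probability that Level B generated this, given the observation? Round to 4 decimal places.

0.1880

By Bayes' theorem, P(k | x) = w_k f_k(x) / Σ_j w_j f_j(x).
Binomial probabilities:
  f_A = 1.44e-14
  f_B = 0.00375952
  f_C = 0.0129944
Unnormalised posteriors:
  w_A·f_A = 0.37 × 1.44e-14 = 5.328e-15
  w_B·f_B = 0.28 × 0.00375952 = 0.00105266
  w_C·f_C = 0.35 × 0.0129944 = 0.00454804
Sum: 5.328e-15 + 0.00105266 + 0.00454804 = 0.0056007
P(Level B | 15 correct answers out of 16) ≈ 0.1880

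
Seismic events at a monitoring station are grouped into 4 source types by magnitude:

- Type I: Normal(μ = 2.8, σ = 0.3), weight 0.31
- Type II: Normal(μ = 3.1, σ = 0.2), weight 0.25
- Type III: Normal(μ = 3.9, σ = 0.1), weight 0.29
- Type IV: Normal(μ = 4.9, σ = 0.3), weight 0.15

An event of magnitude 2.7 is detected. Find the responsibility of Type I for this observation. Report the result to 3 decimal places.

P(component k | x) = w_k·f_k(x) / marginal(x), where marginal(x) = Σ_j w_j·f_j(x).
Component likelihoods at x = 2.7:
  p_I = (1/(0.3·√(2π)))·exp(−(2.7−2.8)²/(2·0.3²)) = 1.329808·exp(-0.05556) = 1.25794
  p_II = (1/(0.2·√(2π)))·exp(−(2.7−3.1)²/(2·0.2²)) = 1.994711·exp(-2.00000) = 0.269955
  p_III = (1/(0.1·√(2π)))·exp(−(2.7−3.9)²/(2·0.1²)) = 3.989423·exp(-72.00000) = 2.14638e-31
  p_IV = (1/(0.3·√(2π)))·exp(−(2.7−4.9)²/(2·0.3²)) = 1.329808·exp(-26.88889) = 2.79314e-12
Multiply by the mixture weights:
  w_I·p_I = 0.31 × 1.25794 = 0.389963
  w_II·p_II = 0.25 × 0.269955 = 0.0674887
  w_III·p_III = 0.29 × 2.14638e-31 = 6.22451e-32
  w_IV·p_IV = 0.15 × 2.79314e-12 = 4.18971e-13
Normaliser: 0.389963 + 0.0674887 + 6.22451e-32 + 4.18971e-13 = 0.457451
P(Type I | 2.7) = 0.389963 / 0.457451 ≈ 0.852

0.852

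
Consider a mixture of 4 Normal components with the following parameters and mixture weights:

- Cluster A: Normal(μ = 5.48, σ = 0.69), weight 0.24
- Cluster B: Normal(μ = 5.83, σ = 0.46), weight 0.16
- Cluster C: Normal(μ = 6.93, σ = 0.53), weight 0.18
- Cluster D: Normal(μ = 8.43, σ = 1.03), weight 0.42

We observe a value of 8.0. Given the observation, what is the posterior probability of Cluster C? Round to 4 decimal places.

Apply Bayes' rule: the posterior for each component is proportional to its prior times its likelihood at x.
Normal densities:
  p_A = (1/(0.69·√(2π)))·exp(−(8.0−5.48)²/(2·0.69²)) = 0.578177·exp(-6.66919) = 0.000733956
  p_B = (1/(0.46·√(2π)))·exp(−(8.0−5.83)²/(2·0.46²)) = 0.867266·exp(-11.12689) = 1.27587e-05
  p_C = (1/(0.53·√(2π)))·exp(−(8.0−6.93)²/(2·0.53²)) = 0.752721·exp(-2.03791) = 0.0980798
  p_D = (1/(1.03·√(2π)))·exp(−(8.0−8.43)²/(2·1.03²)) = 0.387323·exp(-0.08714) = 0.354999
Unnormalised posteriors:
  w_A·p_A = 0.24 × 0.000733956 = 0.000176149
  w_B·p_B = 0.16 × 1.27587e-05 = 2.04139e-06
  w_C·p_C = 0.18 × 0.0980798 = 0.0176544
  w_D·p_D = 0.42 × 0.354999 = 0.1491
Marginal: 0.000176149 + 2.04139e-06 + 0.0176544 + 0.1491 = 0.166932
P(Cluster C | data) = 0.0176544 / 0.166932 ≈ 0.1058

0.1058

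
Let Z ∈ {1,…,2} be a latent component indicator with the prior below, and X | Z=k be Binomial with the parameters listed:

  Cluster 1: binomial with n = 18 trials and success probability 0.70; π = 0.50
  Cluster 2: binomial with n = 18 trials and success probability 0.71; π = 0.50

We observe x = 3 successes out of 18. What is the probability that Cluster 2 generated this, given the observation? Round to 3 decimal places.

0.386

Apply Bayes' rule: the posterior for each component is proportional to its prior times its likelihood at x.
Binomial probabilities:
  L_1 = C(18,3)·0.70^3·0.30^15 = 816·0.343·1.43489e-08 = 4.01609e-06
  L_2 = C(18,3)·0.71^3·0.29^15 = 816·0.357911·8.62919e-09 = 2.5202e-06
Weight by the priors:
  w_1·L_1 = 0.50 × 4.01609e-06 = 2.00804e-06
  w_2·L_2 = 0.50 × 2.5202e-06 = 1.2601e-06
Sum: 2.00804e-06 + 1.2601e-06 = 3.26814e-06
P(Cluster 2 | 3 successes out of 18) ≈ 0.386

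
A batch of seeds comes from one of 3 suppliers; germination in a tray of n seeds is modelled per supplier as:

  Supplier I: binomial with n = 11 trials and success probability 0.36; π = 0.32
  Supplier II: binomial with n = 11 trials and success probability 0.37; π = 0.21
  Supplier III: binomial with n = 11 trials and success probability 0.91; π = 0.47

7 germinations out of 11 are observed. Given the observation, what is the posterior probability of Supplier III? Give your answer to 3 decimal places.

Apply Bayes' rule: the posterior for each component is proportional to its prior times its likelihood at x.
Binomial probabilities:
  f_I = C(11,7)·0.36^7·0.64^4 = 330·0.000783642·0.167772 = 0.0433862
  f_II = C(11,7)·0.37^7·0.63^4 = 330·0.000949319·0.15753 = 0.0493501
  f_III = C(11,7)·0.91^7·0.09^4 = 330·0.516761·6.561e-05 = 0.0111885
Multiply by the mixture weights:
  w_I·f_I = 0.32 × 0.0433862 = 0.0138836
  w_II·f_II = 0.21 × 0.0493501 = 0.0103635
  w_III·f_III = 0.47 × 0.0111885 = 0.00525862
Sum: 0.0138836 + 0.0103635 + 0.00525862 = 0.0295057
P(Supplier III | data) = 0.00525862 / 0.0295057 ≈ 0.178

0.178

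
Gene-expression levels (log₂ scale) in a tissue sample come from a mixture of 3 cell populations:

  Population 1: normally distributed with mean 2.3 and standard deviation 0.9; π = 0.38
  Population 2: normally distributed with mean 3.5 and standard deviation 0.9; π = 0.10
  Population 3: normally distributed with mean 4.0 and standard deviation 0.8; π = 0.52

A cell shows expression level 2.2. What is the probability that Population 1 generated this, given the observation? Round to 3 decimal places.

0.822

By Bayes' theorem, P(k | x) = P(Z=k) f_k(x) / Σ_j P(Z=j) f_j(x).
Evaluate each component's likelihood at the observed value:
  f_1 = (1/(0.9·√(2π)))·exp(−(2.2−2.3)²/(2·0.9²)) = 0.443269·exp(-0.00617) = 0.440541
  f_2 = (1/(0.9·√(2π)))·exp(−(2.2−3.5)²/(2·0.9²)) = 0.443269·exp(-1.04321) = 0.156173
  f_3 = (1/(0.8·√(2π)))·exp(−(2.2−4.0)²/(2·0.8²)) = 0.498678·exp(-2.53125) = 0.0396746
Weight by the priors:
  P(Z=1)·f_1 = 0.38 × 0.440541 = 0.167406
  P(Z=2)·f_2 = 0.10 × 0.156173 = 0.0156173
  P(Z=3)·f_3 = 0.52 × 0.0396746 = 0.0206308
Evidence: 0.167406 + 0.0156173 + 0.0206308 = 0.203654
P(Population 1 | the observation) ≈ 0.822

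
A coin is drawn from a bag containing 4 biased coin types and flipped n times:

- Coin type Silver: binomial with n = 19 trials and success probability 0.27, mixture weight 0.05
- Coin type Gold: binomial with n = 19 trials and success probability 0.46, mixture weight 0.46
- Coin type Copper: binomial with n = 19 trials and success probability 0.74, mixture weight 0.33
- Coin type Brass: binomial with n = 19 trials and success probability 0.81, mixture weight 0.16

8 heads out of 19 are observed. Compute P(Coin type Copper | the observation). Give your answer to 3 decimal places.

0.010

P(component k | x) = π_k·f_k(x) / marginal(x), where marginal(x) = Σ_j π_j·f_j(x).
Component likelihoods at x = 8 heads out of 19:
  p_Silver = C(19,8)·0.27^8·0.73^11 = 75582·2.8243e-05·0.0313727 = 0.0669699
  p_Gold = C(19,8)·0.46^8·0.54^11 = 75582·0.00200476·0.0011385 = 0.172509
  p_Copper = C(19,8)·0.74^8·0.26^11 = 75582·0.0899195·3.67034e-07 = 0.00249447
  p_Brass = C(19,8)·0.81^8·0.19^11 = 75582·0.185302·1.1649e-08 = 0.00016315
Unnormalised posteriors:
  π_Silver·p_Silver = 0.05 × 0.0669699 = 0.0033485
  π_Gold·p_Gold = 0.46 × 0.172509 = 0.0793543
  π_Copper·p_Copper = 0.33 × 0.00249447 = 0.000823176
  π_Brass·p_Brass = 0.16 × 0.00016315 = 2.61041e-05
Denominator: 0.0033485 + 0.0793543 + 0.000823176 + 2.61041e-05 = 0.083552
So the posterior for Coin type Copper is 0.000823176 / 0.083552 ≈ 0.010.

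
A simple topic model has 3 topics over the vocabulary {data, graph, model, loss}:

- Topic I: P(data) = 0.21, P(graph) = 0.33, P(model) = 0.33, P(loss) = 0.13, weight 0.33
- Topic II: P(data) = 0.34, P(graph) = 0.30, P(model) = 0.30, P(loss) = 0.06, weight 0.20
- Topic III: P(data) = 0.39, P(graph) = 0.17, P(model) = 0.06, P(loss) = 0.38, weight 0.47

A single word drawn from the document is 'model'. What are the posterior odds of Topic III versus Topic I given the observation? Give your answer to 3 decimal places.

0.259

Posterior odds = (w_i f_i(x)) / (w_j f_j(x)); the normalising sum cancels.
Evaluate each component's likelihood at the observed value:
  f_I = P(model | comp) = 0.33
  f_II = P(model | comp) = 0.30
  f_III = P(model | comp) = 0.06
Posterior odds = (w_III·f_III) / (w_I·f_I) = (0.47·0.06) / (0.33·0.33) = 0.0282 / 0.1089 ≈ 0.259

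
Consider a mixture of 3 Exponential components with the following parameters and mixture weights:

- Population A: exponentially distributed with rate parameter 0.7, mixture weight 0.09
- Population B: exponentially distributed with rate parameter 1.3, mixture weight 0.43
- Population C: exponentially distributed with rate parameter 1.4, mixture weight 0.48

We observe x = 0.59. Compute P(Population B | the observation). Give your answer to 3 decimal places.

0.436

Posterior ∝ prior × likelihood, so P(k | x) ∝ P(Z=k) f_k(x); normalise over all components.
Exponential densities:
  p_A = 0.7·e^(−0.7·0.59) = 0.7·e^(−0.4130) = 0.463164
  p_B = 1.3·e^(−1.3·0.59) = 1.3·e^(−0.7670) = 0.603725
  p_C = 1.4·e^(−1.4·0.59) = 1.4·e^(−0.8260) = 0.612916
Prior × likelihood for each component:
  P(Z=A)·p_A = 0.09 × 0.463164 = 0.0416847
  P(Z=B)·p_B = 0.43 × 0.603725 = 0.259602
  P(Z=C)·p_C = 0.48 × 0.612916 = 0.2942
Denominator: 0.0416847 + 0.259602 + 0.2942 = 0.595486
So the posterior for Population B is 0.259602 / 0.595486 ≈ 0.436.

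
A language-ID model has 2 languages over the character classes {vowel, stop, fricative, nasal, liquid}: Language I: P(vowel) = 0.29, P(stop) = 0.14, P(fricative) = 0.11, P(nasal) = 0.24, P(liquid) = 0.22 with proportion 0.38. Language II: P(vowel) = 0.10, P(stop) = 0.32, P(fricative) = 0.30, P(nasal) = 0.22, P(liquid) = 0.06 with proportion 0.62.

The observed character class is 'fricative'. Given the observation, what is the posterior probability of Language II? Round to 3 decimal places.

The responsibility of component k is π_k f_k(x) divided by Σ_j π_j f_j(x).
Evaluate each component's likelihood at the observed value:
  p_I = P(fricative | comp) = 0.11
  p_II = P(fricative | comp) = 0.30
Unnormalised posteriors:
  π_I·p_I = 0.38 × 0.11 = 0.0418
  π_II·p_II = 0.62 × 0.3 = 0.186
Evidence: 0.0418 + 0.186 = 0.2278
Responsibility of Language II: 0.186 / 0.2278 ≈ 0.817

0.817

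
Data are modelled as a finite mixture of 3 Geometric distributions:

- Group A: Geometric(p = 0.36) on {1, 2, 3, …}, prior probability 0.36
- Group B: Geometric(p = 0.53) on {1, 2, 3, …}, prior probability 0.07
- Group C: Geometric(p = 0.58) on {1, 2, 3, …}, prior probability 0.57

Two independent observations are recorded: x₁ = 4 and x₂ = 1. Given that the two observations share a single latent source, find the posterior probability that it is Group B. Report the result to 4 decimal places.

The responsibility of component k is P(Z=k) f_k(x) divided by Σ_j P(Z=j) f_j(x).
Since both observations come from the same component, the likelihood for component k is f_k(x₁)·f_k(x₂).
  L_A = [0.0943718] × [0.36] = 0.0339739
  L_B = [0.0550262] × [0.53] = 0.0291639
  L_C = [0.042971] × [0.58] = 0.0249232
Prior × likelihood for each component:
  P(Z=A)·L_A = 0.36 × 0.0339739 = 0.0122306
  P(Z=B)·L_B = 0.07 × 0.0291639 = 0.00204147
  P(Z=C)·L_C = 0.57 × 0.0249232 = 0.0142062
Normaliser: 0.0122306 + 0.00204147 + 0.0142062 = 0.0284783
P(Group B | x₁,x₂) = 0.00204147 / 0.0284783 ≈ 0.0717

0.0717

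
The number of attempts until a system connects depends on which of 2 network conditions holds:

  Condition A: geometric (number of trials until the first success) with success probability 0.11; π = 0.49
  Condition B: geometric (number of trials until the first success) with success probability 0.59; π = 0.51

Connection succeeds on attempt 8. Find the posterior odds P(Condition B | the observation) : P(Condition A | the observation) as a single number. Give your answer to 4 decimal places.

The posterior odds equal the prior odds times the likelihood ratio: (π_i/π_j)·(f_i(x)/f_j(x)).
Geometric probabilities:
  f_A = 0.11·(1−0.11)^7 = 0.11·0.442313 = 0.0486545
  f_B = 0.59·(1−0.59)^7 = 0.59·0.00194754 = 0.00114905
Odds = (0.51/0.49) × (0.00114905/0.0486545) = 1.04082 × 0.0236165 ≈ 0.0246

0.0246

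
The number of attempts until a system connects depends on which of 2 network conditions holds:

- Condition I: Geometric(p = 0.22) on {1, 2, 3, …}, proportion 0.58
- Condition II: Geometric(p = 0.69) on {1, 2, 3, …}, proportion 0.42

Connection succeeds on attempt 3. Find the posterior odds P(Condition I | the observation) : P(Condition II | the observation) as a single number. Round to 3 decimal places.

The posterior odds equal the prior odds times the likelihood ratio: (P(Z=i)/P(Z=j))·(f_i(x)/f_j(x)).
Geometric probabilities:
  f_I = 0.133848
  f_II = 0.066309
Odds = (0.58/0.42) × (0.133848/0.066309) = 1.38095 × 2.01855 ≈ 2.788

2.788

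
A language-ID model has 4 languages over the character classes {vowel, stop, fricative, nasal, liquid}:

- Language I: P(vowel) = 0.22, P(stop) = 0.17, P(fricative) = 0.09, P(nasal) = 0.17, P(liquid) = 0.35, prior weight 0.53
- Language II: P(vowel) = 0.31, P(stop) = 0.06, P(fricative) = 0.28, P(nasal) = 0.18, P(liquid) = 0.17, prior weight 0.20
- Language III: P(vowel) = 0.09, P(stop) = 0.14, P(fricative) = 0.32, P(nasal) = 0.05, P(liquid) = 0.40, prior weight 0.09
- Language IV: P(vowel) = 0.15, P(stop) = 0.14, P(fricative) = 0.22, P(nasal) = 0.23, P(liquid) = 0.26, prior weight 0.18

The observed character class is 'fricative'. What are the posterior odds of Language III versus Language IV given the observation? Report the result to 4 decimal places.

0.7273

The posterior odds equal the prior odds times the likelihood ratio: (π_i/π_j)·(f_i(x)/f_j(x)).
Categorical probabilities:
  f_I = P(fricative | comp) = 0.09
  f_II = P(fricative | comp) = 0.28
  f_III = P(fricative | comp) = 0.32
  f_IV = P(fricative | comp) = 0.22
0.0288 / 0.0396 ≈ 0.7273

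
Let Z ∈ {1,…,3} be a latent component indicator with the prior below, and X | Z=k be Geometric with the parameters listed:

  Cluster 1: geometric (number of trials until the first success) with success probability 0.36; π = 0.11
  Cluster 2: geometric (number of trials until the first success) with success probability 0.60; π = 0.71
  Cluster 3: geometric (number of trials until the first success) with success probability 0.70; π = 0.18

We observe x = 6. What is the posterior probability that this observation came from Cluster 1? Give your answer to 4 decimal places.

0.4767

By Bayes' theorem, P(k | x) = w_k f_k(x) / Σ_j w_j f_j(x).
Geometric probabilities:
  p_1 = 0.36·(1−0.36)^5 = 0.36·0.107374 = 0.0386547
  p_2 = 0.60·(1−0.60)^5 = 0.60·0.01024 = 0.006144
  p_3 = 0.70·(1−0.70)^5 = 0.70·0.00243 = 0.001701
Weight by the priors:
  w_1·p_1 = 0.11 × 0.0386547 = 0.00425202
  w_2·p_2 = 0.71 × 0.006144 = 0.00436224
  w_3·p_3 = 0.18 × 0.001701 = 0.00030618
Denominator: 0.00425202 + 0.00436224 + 0.00030618 = 0.00892044
So the posterior for Cluster 1 is 0.00425202 / 0.00892044 ≈ 0.4767.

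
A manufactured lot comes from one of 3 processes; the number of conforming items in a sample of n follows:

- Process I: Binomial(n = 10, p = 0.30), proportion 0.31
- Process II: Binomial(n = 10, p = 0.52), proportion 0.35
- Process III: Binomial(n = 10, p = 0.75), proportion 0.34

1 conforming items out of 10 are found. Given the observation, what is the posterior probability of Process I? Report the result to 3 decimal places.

The responsibility of component k is w_k f_k(x) divided by Σ_j w_j f_j(x).
Evaluate each component's likelihood at the observed value:
  f_I = 0.121061
  f_II = 0.00703355
  f_III = 2.86102e-05
Multiply by the mixture weights:
  w_I·f_I = 0.31 × 0.121061 = 0.0375289
  w_II·f_II = 0.35 × 0.00703355 = 0.00246174
  w_III·f_III = 0.34 × 2.86102e-05 = 9.72748e-06
Evidence: 0.0375289 + 0.00246174 + 9.72748e-06 = 0.0400003
So the posterior for Process I is 0.0375289 / 0.0400003 ≈ 0.938.

0.938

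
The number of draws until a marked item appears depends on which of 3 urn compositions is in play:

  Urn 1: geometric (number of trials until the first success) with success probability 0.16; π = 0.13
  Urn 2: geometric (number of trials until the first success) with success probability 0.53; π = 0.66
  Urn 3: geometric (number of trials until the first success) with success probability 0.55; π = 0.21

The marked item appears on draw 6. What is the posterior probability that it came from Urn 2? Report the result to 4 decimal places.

By Bayes' theorem, P(k | x) = π_k f_k(x) / Σ_j π_j f_j(x).
Component likelihoods at x = 6:
  f_1 = 0.16·(1−0.16)^5 = 0.16·0.418212 = 0.0669139
  f_2 = 0.53·(1−0.53)^5 = 0.53·0.0229345 = 0.0121553
  f_3 = 0.55·(1−0.55)^5 = 0.55·0.0184528 = 0.010149
Multiply by the mixture weights:
  π_1·f_1 = 0.13 × 0.0669139 = 0.00869881
  π_2·f_2 = 0.66 × 0.0121553 = 0.00802249
  π_3·f_3 = 0.21 × 0.010149 = 0.0021313
Marginal: 0.00869881 + 0.00802249 + 0.0021313 = 0.0188526
P(Urn 2 | data) ≈ 0.4255

0.4255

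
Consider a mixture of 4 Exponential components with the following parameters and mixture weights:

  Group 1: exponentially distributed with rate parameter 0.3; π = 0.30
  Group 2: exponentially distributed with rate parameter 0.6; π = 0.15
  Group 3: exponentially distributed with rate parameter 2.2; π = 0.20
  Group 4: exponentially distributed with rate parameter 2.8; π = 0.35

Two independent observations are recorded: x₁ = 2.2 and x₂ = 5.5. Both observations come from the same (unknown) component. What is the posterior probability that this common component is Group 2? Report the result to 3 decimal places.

0.166

Apply Bayes' rule: the posterior for each component is proportional to its prior times its likelihood at x.
Since both observations come from the same component, the likelihood for component k is f_k(x₁)·f_k(x₂).
  p_1 = [0.3·e^(−0.3·2.2) = 0.3·e^(−0.6600) = 0.155055] × [0.057615] = 0.00893351
  p_2 = [0.6·e^(−0.6·2.2) = 0.6·e^(−1.3200) = 0.160281] × [0.0221299] = 0.00354701
  p_3 = [2.2·e^(−2.2·2.2) = 2.2·e^(−4.8400) = 0.0173955] × [1.22309e-05] = 2.12763e-07
  p_4 = [2.8·e^(−2.8·2.2) = 2.8·e^(−6.1600) = 0.00591431] × [5.74147e-07] = 3.39568e-09
Multiply by the mixture weights:
  π_1·p_1 = 0.30 × 0.00893351 = 0.00268005
  π_2·p_2 = 0.15 × 0.00354701 = 0.000532051
  π_3·p_3 = 0.20 × 2.12763e-07 = 4.25527e-08
  π_4·p_4 = 0.35 × 3.39568e-09 = 1.18849e-09
Sum: 0.00268005 + 0.000532051 + 4.25527e-08 + 1.18849e-09 = 0.00321215
P(Group 2 | data) ≈ 0.166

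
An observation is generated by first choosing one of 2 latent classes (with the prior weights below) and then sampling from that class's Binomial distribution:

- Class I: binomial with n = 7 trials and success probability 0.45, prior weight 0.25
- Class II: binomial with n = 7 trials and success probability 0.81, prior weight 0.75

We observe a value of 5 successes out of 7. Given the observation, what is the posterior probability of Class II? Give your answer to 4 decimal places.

Posterior ∝ prior × likelihood, so P(k | x) ∝ w_k f_k(x); normalise over all components.
Evaluate each component's likelihood at the observed value:
  f_I = C(7,5)·0.45^5·0.55^2 = 21·0.0184528·0.3025 = 0.117221
  f_II = C(7,5)·0.81^5·0.19^2 = 21·0.348678·0.0361 = 0.264333
Weight by the priors:
  w_I·f_I = 0.25 × 0.117221 = 0.0293054
  w_II·f_II = 0.75 × 0.264333 = 0.19825
Denominator: 0.0293054 + 0.19825 = 0.227555
So the posterior for Class II is 0.19825 / 0.227555 ≈ 0.8712.

0.8712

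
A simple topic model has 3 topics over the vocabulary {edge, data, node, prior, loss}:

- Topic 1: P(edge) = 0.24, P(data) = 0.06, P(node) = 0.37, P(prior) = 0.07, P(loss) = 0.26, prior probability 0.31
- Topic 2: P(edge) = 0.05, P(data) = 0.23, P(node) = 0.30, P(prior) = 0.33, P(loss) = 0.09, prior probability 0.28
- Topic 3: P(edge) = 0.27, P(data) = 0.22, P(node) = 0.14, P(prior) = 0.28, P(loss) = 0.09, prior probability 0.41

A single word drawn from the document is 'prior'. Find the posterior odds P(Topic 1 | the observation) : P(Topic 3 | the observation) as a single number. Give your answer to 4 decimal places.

0.1890

Only the two components matter; the odds are (P(Z=i) f_i(x)) / (P(Z=j) f_j(x)).
Categorical probabilities:
  f_1 = 0.07
  f_2 = 0.33
  f_3 = 0.28
Odds = (0.31/0.41) × (0.07/0.28) = 0.756098 × 0.25 ≈ 0.1890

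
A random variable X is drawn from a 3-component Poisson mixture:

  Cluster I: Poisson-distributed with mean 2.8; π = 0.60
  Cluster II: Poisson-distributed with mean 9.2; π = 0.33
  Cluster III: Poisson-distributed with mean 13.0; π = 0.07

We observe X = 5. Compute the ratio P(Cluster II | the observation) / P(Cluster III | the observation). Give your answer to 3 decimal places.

37.407

Only the two components matter; the odds are (P(Z=i) f_i(x)) / (P(Z=j) f_j(x)).
Component likelihoods at x = 5:
  f_I = e^(−2.8)·2.8^5/5! = 0.0872136
  f_II = e^(−9.2)·9.2^5/5! = 0.0554943
  f_III = e^(−13.0)·13.0^5/5! = 0.0069937
Odds = (0.33/0.07) × (0.0554943/0.0069937) = 4.71429 × 7.9349 ≈ 37.407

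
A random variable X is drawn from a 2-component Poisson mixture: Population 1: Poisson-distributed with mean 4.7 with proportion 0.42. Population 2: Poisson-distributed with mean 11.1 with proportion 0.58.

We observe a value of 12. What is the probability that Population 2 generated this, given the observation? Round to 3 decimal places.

0.986

Apply Bayes' rule: the posterior for each component is proportional to its prior times its likelihood at x.
Evaluate each component's likelihood at the observed value:
  f_1 = e^(−4.7)·4.7^12/12! = 0.00220624
  f_2 = e^(−11.1)·11.1^12/12! = 0.110375
Weight by the priors:
  w_1·f_1 = 0.42 × 0.00220624 = 0.000926622
  w_2·f_2 = 0.58 × 0.110375 = 0.0640174
Denominator: 0.000926622 + 0.0640174 = 0.064944
P(Population 2 | data) = 0.0640174 / 0.064944 ≈ 0.986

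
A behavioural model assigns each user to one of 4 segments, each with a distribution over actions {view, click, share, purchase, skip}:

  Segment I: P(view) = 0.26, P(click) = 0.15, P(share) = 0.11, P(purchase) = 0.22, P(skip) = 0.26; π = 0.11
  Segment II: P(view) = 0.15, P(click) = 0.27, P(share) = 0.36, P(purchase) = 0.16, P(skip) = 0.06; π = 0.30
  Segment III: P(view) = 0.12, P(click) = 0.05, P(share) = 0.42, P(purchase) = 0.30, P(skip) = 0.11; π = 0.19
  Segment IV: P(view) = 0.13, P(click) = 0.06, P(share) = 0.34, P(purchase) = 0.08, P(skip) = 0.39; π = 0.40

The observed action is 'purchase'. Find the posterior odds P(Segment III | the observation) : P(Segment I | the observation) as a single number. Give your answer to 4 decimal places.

2.3554

The posterior odds equal the prior odds times the likelihood ratio: (π_i/π_j)·(f_i(x)/f_j(x)).
Evaluate each component's likelihood at the observed value:
  L_I = P(purchase | comp) = 0.22
  L_II = P(purchase | comp) = 0.16
  L_III = P(purchase | comp) = 0.30
  L_IV = P(purchase | comp) = 0.08
0.057 / 0.0242 ≈ 2.3554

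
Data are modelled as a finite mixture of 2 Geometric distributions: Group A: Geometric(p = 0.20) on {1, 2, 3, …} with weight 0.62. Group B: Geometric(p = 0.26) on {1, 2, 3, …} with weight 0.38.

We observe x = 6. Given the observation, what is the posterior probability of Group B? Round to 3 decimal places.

0.350

Apply Bayes' rule: the posterior for each component is proportional to its prior times its likelihood at x.
Component likelihoods at x = 6:
  L_A = 0.065536
  L_B = 0.0576942
Prior × likelihood for each component:
  π_A·L_A = 0.62 × 0.065536 = 0.0406323
  π_B·L_B = 0.38 × 0.0576942 = 0.0219238
Sum: 0.0406323 + 0.0219238 = 0.0625561
So the posterior for Group B is 0.0219238 / 0.0625561 ≈ 0.350.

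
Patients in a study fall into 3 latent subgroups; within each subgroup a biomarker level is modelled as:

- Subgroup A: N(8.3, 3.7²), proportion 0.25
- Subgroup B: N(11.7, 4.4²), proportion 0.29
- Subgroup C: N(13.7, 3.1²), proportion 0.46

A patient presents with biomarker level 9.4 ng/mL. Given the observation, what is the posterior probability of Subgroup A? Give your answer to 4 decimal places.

0.3615

Apply Bayes' rule: the posterior for each component is proportional to its prior times its likelihood at x.
Normal densities:
  L_A = 0.103161
  L_B = 0.0790903
  L_C = 0.0491755
Weight by the priors:
  π_A·L_A = 0.25 × 0.103161 = 0.0257903
  π_B·L_B = 0.29 × 0.0790903 = 0.0229362
  π_C·L_C = 0.46 × 0.0491755 = 0.0226207
Sum: 0.0257903 + 0.0229362 + 0.0226207 = 0.0713472
So the posterior for Subgroup A is 0.0257903 / 0.0713472 ≈ 0.3615.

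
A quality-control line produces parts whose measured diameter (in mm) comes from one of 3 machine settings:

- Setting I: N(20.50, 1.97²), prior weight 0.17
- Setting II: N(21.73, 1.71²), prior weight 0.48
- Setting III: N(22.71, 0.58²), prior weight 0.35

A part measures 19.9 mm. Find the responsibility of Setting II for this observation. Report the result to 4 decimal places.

The responsibility of component k is π_k f_k(x) divided by Σ_j π_j f_j(x).
Component likelihoods at x = 19.9 mm:
  L_I = 0.193331
  L_II = 0.131589
  L_III = 5.50206e-06
Prior × likelihood for each component:
  π_I·L_I = 0.17 × 0.193331 = 0.0328662
  π_II·L_II = 0.48 × 0.131589 = 0.0631629
  π_III·L_III = 0.35 × 5.50206e-06 = 1.92572e-06
Sum: 0.0328662 + 0.0631629 + 1.92572e-06 = 0.096031
Responsibility of Setting II: 0.0631629 / 0.096031 ≈ 0.6577

0.6577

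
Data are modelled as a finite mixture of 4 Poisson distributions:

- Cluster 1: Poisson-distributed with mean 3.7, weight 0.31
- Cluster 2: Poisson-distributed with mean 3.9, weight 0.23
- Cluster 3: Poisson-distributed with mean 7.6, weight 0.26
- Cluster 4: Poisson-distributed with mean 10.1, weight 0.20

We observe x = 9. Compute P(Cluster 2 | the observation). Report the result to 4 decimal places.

P(component k | x) = π_k·f_k(x) / marginal(x), where marginal(x) = Σ_j π_j·f_j(x).
Component likelihoods at x = 9:
  L_1 = e^(−3.7)·3.7^9/9! = 0.00885448
  L_2 = e^(−3.9)·3.9^9/9! = 0.0116431
  L_3 = e^(−7.6)·7.6^9/9! = 0.11666
  L_4 = e^(−10.1)·10.1^9/9! = 0.12381
Unnormalised posteriors:
  π_1·L_1 = 0.31 × 0.00885448 = 0.00274489
  π_2·L_2 = 0.23 × 0.0116431 = 0.00267792
  π_3·L_3 = 0.26 × 0.11666 = 0.0303315
  π_4·L_4 = 0.20 × 0.12381 = 0.024762
Normaliser: 0.00274489 + 0.00267792 + 0.0303315 + 0.024762 = 0.0605163
P(Cluster 2 | 9) ≈ 0.0443

0.0443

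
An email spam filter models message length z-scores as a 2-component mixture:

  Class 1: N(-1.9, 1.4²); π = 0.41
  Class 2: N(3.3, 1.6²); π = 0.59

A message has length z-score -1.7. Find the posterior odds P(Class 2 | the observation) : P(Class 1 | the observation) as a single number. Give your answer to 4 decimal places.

0.0096

Only the two components matter; the odds are (π_i f_i(x)) / (π_j f_j(x)).
Normal densities:
  f_1 = (1/(1.4·√(2π)))·exp(−(-1.7−-1.9)²/(2·1.4²)) = 0.284959·exp(-0.01020) = 0.282066
  f_2 = (1/(1.6·√(2π)))·exp(−(-1.7−3.3)²/(2·1.6²)) = 0.249339·exp(-4.88281) = 0.00188891
0.00111446 / 0.115647 ≈ 0.0096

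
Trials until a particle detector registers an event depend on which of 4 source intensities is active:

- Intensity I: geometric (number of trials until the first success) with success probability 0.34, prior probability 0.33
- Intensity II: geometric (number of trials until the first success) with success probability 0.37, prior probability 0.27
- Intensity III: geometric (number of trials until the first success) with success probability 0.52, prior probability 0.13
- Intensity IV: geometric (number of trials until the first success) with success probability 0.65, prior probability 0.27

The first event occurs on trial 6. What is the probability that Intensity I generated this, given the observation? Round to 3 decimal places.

0.528

The responsibility of component k is w_k f_k(x) divided by Σ_j w_j f_j(x).
Geometric probabilities:
  f_I = 0.0425793
  f_II = 0.0367202
  f_III = 0.0132498
  f_IV = 0.00341392
Unnormalised posteriors:
  w_I·f_I = 0.33 × 0.0425793 = 0.0140512
  w_II·f_II = 0.27 × 0.0367202 = 0.00991444
  w_III·f_III = 0.13 × 0.0132498 = 0.00172247
  w_IV·f_IV = 0.27 × 0.00341392 = 0.000921759
Denominator: 0.0140512 + 0.00991444 + 0.00172247 + 0.000921759 = 0.0266098
So the posterior for Intensity I is 0.0140512 / 0.0266098 ≈ 0.528.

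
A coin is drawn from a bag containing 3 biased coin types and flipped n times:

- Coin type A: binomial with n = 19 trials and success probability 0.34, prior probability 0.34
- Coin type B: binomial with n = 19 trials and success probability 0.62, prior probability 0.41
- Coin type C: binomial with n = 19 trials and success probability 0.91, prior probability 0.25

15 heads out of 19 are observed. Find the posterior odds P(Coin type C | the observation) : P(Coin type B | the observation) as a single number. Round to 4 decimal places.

0.6064

Only the two components matter; the odds are (w_i f_i(x)) / (w_j f_j(x)).
Evaluate each component's likelihood at the observed value:
  L_A = C(19,15)·0.34^15·0.66^4 = 3876·9.37959e-08·0.189747 = 6.89832e-05
  L_B = C(19,15)·0.62^15·0.38^4 = 3876·0.00076891·0.0208514 = 0.0621432
  L_C = C(19,15)·0.91^15·0.09^4 = 3876·0.243008·6.561e-05 = 0.061798
0.0154495 / 0.0254787 ≈ 0.6064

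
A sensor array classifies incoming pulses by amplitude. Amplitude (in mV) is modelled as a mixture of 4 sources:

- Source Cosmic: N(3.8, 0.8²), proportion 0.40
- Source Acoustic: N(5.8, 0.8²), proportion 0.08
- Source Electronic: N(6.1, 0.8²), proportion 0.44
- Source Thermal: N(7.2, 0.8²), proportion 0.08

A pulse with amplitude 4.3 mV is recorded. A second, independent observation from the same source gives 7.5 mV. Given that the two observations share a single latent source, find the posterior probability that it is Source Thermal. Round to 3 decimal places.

0.011

Apply Bayes' rule: the posterior for each component is proportional to its prior times its likelihood at x.
Since both observations come from the same component, the likelihood for component k is f_k(x₁)·f_k(x₂).
  f_Cosmic = [(1/(0.8·√(2π)))·exp(−(4.3−3.8)²/(2·0.8²)) = 0.498678·exp(-0.19531) = 0.410201] × [1.12955e-05] = 4.63342e-06
  f_Acoustic = [(1/(0.8·√(2π)))·exp(−(4.3−5.8)²/(2·0.8²)) = 0.498678·exp(-1.75781) = 0.0859828] × [0.0521512] = 0.00448411
  f_Electronic = [(1/(0.8·√(2π)))·exp(−(4.3−6.1)²/(2·0.8²)) = 0.498678·exp(-2.53125) = 0.0396746] × [0.107847] = 0.00427877
  f_Thermal = [(1/(0.8·√(2π)))·exp(−(4.3−7.2)²/(2·0.8²)) = 0.498678·exp(-6.57031) = 0.000698827] × [0.464819] = 0.000324828
Prior × likelihood for each component:
  π_Cosmic·f_Cosmic = 0.40 × 4.63342e-06 = 1.85337e-06
  π_Acoustic·f_Acoustic = 0.08 × 0.00448411 = 0.000358729
  π_Electronic·f_Electronic = 0.44 × 0.00427877 = 0.00188266
  π_Thermal·f_Thermal = 0.08 × 0.000324828 = 2.59862e-05
Normaliser: 1.85337e-06 + 0.000358729 + 0.00188266 + 2.59862e-05 = 0.00226923
Responsibility of Source Thermal: 2.59862e-05 / 0.00226923 ≈ 0.011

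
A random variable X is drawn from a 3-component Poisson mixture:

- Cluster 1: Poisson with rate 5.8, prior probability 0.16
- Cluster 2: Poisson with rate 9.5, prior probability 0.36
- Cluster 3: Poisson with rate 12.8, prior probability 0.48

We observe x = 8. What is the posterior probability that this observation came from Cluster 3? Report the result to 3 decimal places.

0.284

The responsibility of component k is π_k f_k(x) divided by Σ_j π_j f_j(x).
Poisson probabilities:
  L_1 = 0.0961602
  L_2 = 0.12316
  L_3 = 0.0493389
Prior × likelihood for each component:
  π_1·L_1 = 0.16 × 0.0961602 = 0.0153856
  π_2·L_2 = 0.36 × 0.12316 = 0.0443377
  π_3·L_3 = 0.48 × 0.0493389 = 0.0236827
Marginal: 0.0153856 + 0.0443377 + 0.0236827 = 0.083406
So the posterior for Cluster 3 is 0.0236827 / 0.083406 ≈ 0.284.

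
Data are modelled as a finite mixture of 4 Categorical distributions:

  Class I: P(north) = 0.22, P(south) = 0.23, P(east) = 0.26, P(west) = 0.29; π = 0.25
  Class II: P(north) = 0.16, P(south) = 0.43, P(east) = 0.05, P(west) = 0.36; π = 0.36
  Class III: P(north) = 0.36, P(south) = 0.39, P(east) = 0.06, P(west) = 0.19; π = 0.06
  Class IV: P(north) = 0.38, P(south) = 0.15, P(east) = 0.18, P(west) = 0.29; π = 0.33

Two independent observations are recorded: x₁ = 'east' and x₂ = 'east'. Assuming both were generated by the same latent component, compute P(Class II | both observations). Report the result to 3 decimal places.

0.031

By Bayes' theorem, P(k | x) = π_k f_k(x) / Σ_j π_j f_j(x).
Since both observations come from the same component, the likelihood for component k is f_k(x₁)·f_k(x₂).
  f_I = [0.26] × [0.26] = 0.0676
  f_II = [0.05] × [0.05] = 0.0025
  f_III = [0.06] × [0.06] = 0.0036
  f_IV = [0.18] × [0.18] = 0.0324
Unnormalised posteriors:
  π_I·f_I = 0.25 × 0.0676 = 0.0169
  π_II·f_II = 0.36 × 0.0025 = 0.0009
  π_III·f_III = 0.06 × 0.0036 = 0.000216
  π_IV·f_IV = 0.33 × 0.0324 = 0.010692
Sum: 0.0169 + 0.0009 + 0.000216 + 0.010692 = 0.028708
Responsibility of Class II: 0.0009 / 0.028708 ≈ 0.031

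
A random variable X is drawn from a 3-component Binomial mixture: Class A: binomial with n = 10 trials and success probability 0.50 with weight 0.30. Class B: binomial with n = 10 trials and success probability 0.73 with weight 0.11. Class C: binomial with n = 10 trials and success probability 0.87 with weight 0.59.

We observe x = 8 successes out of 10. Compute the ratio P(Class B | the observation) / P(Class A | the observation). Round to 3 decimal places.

Only the two components matter; the odds are (π_i f_i(x)) / (π_j f_j(x)).
Evaluate each component's likelihood at the observed value:
  f_A = C(10,8)·0.50^8·0.50^2 = 45·0.00390625·0.25 = 0.0439453
  f_B = C(10,8)·0.73^8·0.27^2 = 45·0.080646·0.0729 = 0.264559
  f_C = C(10,8)·0.87^8·0.13^2 = 45·0.328212·0.0169 = 0.249605
Posterior odds = (π_B·f_B) / (π_A·f_A) = (0.11·0.264559) / (0.30·0.0439453) = 0.0291015 / 0.0131836 ≈ 2.207

2.207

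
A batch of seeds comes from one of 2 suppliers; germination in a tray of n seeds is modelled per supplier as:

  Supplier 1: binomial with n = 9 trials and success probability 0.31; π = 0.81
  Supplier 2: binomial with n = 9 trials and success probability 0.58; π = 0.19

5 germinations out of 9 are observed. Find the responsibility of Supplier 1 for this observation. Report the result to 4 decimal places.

0.5753

Apply Bayes' rule: the posterior for each component is proportional to its prior times its likelihood at x.
Binomial probabilities:
  f_1 = 0.0817665
  f_2 = 0.25734
Weight by the priors:
  P(Z=1)·f_1 = 0.81 × 0.0817665 = 0.0662309
  P(Z=2)·f_2 = 0.19 × 0.25734 = 0.0488946
Sum: 0.0662309 + 0.0488946 = 0.115126
So the posterior for Supplier 1 is 0.0662309 / 0.115126 ≈ 0.5753.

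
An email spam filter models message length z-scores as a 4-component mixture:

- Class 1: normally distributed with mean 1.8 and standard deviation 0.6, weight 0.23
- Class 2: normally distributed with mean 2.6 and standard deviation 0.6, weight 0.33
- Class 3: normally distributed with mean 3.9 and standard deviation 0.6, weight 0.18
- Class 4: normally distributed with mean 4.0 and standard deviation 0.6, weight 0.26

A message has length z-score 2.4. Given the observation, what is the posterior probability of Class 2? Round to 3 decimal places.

0.668

Posterior ∝ prior × likelihood, so P(k | x) ∝ π_k f_k(x); normalise over all components.
Evaluate each component's likelihood at the observed value:
  f_1 = 0.403285
  f_2 = 0.628972
  f_3 = 0.0292138
  f_4 = 0.0189933
Unnormalised posteriors:
  π_1·f_1 = 0.23 × 0.403285 = 0.0927554
  π_2·f_2 = 0.33 × 0.628972 = 0.207561
  π_3·f_3 = 0.18 × 0.0292138 = 0.00525849
  π_4·f_4 = 0.26 × 0.0189933 = 0.00493826
Sum: 0.0927554 + 0.207561 + 0.00525849 + 0.00493826 = 0.310513
P(Class 2 | x) = 0.207561 / 0.310513 ≈ 0.668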